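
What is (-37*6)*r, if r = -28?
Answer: 6216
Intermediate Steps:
(-37*6)*r = -37*6*(-28) = -222*(-28) = 6216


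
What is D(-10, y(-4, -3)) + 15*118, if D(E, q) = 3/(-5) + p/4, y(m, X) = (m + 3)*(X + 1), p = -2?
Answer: 17689/10 ≈ 1768.9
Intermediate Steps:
y(m, X) = (1 + X)*(3 + m) (y(m, X) = (3 + m)*(1 + X) = (1 + X)*(3 + m))
D(E, q) = -11/10 (D(E, q) = 3/(-5) - 2/4 = 3*(-1/5) - 2*1/4 = -3/5 - 1/2 = -11/10)
D(-10, y(-4, -3)) + 15*118 = -11/10 + 15*118 = -11/10 + 1770 = 17689/10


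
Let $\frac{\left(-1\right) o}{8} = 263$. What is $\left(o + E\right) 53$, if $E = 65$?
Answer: $-108067$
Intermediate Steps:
$o = -2104$ ($o = \left(-8\right) 263 = -2104$)
$\left(o + E\right) 53 = \left(-2104 + 65\right) 53 = \left(-2039\right) 53 = -108067$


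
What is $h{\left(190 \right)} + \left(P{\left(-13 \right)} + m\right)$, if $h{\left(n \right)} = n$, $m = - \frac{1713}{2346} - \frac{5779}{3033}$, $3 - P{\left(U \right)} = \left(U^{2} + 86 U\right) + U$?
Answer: $\frac{2733184909}{2371806} \approx 1152.4$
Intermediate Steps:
$P{\left(U \right)} = 3 - U^{2} - 87 U$ ($P{\left(U \right)} = 3 - \left(\left(U^{2} + 86 U\right) + U\right) = 3 - \left(U^{2} + 87 U\right) = 3 - U^{2} - 87 U$)
$m = - \frac{6251021}{2371806}$ ($m = \left(-1713\right) \frac{1}{2346} - \frac{5779}{3033} = - \frac{571}{782} - \frac{5779}{3033} = - \frac{6251021}{2371806} \approx -2.6356$)
$h{\left(190 \right)} + \left(P{\left(-13 \right)} + m\right) = 190 - - \frac{2282541769}{2371806} = 190 + \left(\left(3 - 169 + 1131\right) - \frac{6251021}{2371806}\right) = 190 + \left(965 - \frac{6251021}{2371806}\right) = 190 + \frac{2282541769}{2371806} = \frac{2733184909}{2371806}$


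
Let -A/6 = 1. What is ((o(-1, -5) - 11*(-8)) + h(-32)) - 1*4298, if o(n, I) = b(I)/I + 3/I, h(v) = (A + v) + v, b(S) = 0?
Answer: -21403/5 ≈ -4280.6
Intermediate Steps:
A = -6 (A = -6*1 = -6)
h(v) = -6 + 2*v (h(v) = (-6 + v) + v = -6 + 2*v)
o(n, I) = 3/I (o(n, I) = 0/I + 3/I = 0 + 3/I = 3/I)
((o(-1, -5) - 11*(-8)) + h(-32)) - 1*4298 = ((3/(-5) - 11*(-8)) + (-6 + 2*(-32))) - 1*4298 = ((3*(-1/5) + 88) + (-6 - 64)) - 4298 = ((-3/5 + 88) - 70) - 4298 = (437/5 - 70) - 4298 = 87/5 - 4298 = -21403/5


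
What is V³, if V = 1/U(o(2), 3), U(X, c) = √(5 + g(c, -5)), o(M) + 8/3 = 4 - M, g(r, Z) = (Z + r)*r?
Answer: I ≈ 1.0*I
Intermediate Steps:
g(r, Z) = r*(Z + r)
o(M) = 4/3 - M (o(M) = -8/3 + (4 - M) = 4/3 - M)
U(X, c) = √(5 + c*(-5 + c))
V = -I (V = 1/(√(5 + 3*(-5 + 3))) = 1/(√(5 + 3*(-2))) = 1/(√(5 - 6)) = 1/(√(-1)) = 1/I = -I ≈ -1.0*I)
V³ = (-I)³ = I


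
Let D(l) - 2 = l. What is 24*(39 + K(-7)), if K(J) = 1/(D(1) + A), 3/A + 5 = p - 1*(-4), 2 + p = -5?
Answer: 6616/7 ≈ 945.14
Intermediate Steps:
p = -7 (p = -2 - 5 = -7)
D(l) = 2 + l
A = -3/8 (A = 3/(-5 + (-7 - 1*(-4))) = 3/(-5 + (-7 + 4)) = 3/(-5 - 3) = 3/(-8) = 3*(-1/8) = -3/8 ≈ -0.37500)
K(J) = 8/21 (K(J) = 1/((2 + 1) - 3/8) = 1/(3 - 3/8) = 1/(21/8) = 8/21)
24*(39 + K(-7)) = 24*(39 + 8/21) = 24*(827/21) = 6616/7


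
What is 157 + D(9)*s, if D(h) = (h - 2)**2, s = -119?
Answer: -5674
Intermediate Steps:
D(h) = (-2 + h)**2
157 + D(9)*s = 157 + (-2 + 9)**2*(-119) = 157 + 7**2*(-119) = 157 + 49*(-119) = 157 - 5831 = -5674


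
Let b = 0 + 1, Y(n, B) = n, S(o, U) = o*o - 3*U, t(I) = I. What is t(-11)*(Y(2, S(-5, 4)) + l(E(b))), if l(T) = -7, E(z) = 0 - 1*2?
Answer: 55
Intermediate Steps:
S(o, U) = o² - 3*U
b = 1
E(z) = -2 (E(z) = 0 - 2 = -2)
t(-11)*(Y(2, S(-5, 4)) + l(E(b))) = -11*(2 - 7) = -11*(-5) = 55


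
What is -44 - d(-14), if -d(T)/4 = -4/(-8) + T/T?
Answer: -38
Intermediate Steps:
d(T) = -6 (d(T) = -4*(-4/(-8) + T/T) = -4*(-4*(-⅛) + 1) = -4*(½ + 1) = -4*3/2 = -6)
-44 - d(-14) = -44 - 1*(-6) = -44 + 6 = -38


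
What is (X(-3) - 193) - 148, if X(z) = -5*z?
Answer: -326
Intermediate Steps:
(X(-3) - 193) - 148 = (-5*(-3) - 193) - 148 = (15 - 193) - 148 = -178 - 148 = -326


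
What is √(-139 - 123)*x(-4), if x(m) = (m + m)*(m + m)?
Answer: 64*I*√262 ≈ 1035.9*I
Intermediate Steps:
x(m) = 4*m² (x(m) = (2*m)*(2*m) = 4*m²)
√(-139 - 123)*x(-4) = √(-139 - 123)*(4*(-4)²) = √(-262)*(4*16) = (I*√262)*64 = 64*I*√262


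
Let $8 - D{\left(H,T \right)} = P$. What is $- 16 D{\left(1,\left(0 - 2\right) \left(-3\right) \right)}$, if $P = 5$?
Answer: $-48$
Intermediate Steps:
$D{\left(H,T \right)} = 3$ ($D{\left(H,T \right)} = 8 - 5 = 3$)
$- 16 D{\left(1,\left(0 - 2\right) \left(-3\right) \right)} = \left(-16\right) 3 = -48$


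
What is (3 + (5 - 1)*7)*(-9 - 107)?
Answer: -3596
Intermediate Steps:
(3 + (5 - 1)*7)*(-9 - 107) = (3 + 4*7)*(-116) = (3 + 28)*(-116) = 31*(-116) = -3596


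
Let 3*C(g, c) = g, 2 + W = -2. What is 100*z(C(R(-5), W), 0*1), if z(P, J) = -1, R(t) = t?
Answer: -100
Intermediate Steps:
W = -4 (W = -2 - 2 = -4)
C(g, c) = g/3
100*z(C(R(-5), W), 0*1) = 100*(-1) = -100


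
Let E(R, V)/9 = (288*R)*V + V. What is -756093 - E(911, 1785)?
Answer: -4215714078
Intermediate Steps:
E(R, V) = 9*V + 2592*R*V (E(R, V) = 9*((288*R)*V + V) = 9*(288*R*V + V) = 9*(V + 288*R*V) = 9*V + 2592*R*V)
-756093 - E(911, 1785) = -756093 - 9*1785*(1 + 288*911) = -756093 - 9*1785*(1 + 262368) = -756093 - 9*1785*262369 = -756093 - 1*4214957985 = -756093 - 4214957985 = -4215714078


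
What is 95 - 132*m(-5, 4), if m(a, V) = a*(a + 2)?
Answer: -1885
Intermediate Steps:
m(a, V) = a*(2 + a)
95 - 132*m(-5, 4) = 95 - (-660)*(2 - 5) = 95 - (-660)*(-3) = 95 - 132*15 = 95 - 1980 = -1885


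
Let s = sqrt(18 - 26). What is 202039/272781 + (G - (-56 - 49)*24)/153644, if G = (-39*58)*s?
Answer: 7932372059/10477790991 - 1131*I*sqrt(2)/38411 ≈ 0.75707 - 0.041641*I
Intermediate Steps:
s = 2*I*sqrt(2) (s = sqrt(-8) = 2*I*sqrt(2) ≈ 2.8284*I)
G = -4524*I*sqrt(2) (G = (-39*58)*(2*I*sqrt(2)) = -4524*I*sqrt(2) ≈ -6397.9*I)
202039/272781 + (G - (-56 - 49)*24)/153644 = 202039/272781 + (-4524*I*sqrt(2) - (-56 - 49)*24)/153644 = 202039*(1/272781) + (-4524*I*sqrt(2) - (-105)*24)*(1/153644) = 202039/272781 + (-4524*I*sqrt(2) - 1*(-2520))*(1/153644) = 202039/272781 + (-4524*I*sqrt(2) + 2520)*(1/153644) = 202039/272781 + (2520 - 4524*I*sqrt(2))*(1/153644) = 202039/272781 + (630/38411 - 1131*I*sqrt(2)/38411) = 7932372059/10477790991 - 1131*I*sqrt(2)/38411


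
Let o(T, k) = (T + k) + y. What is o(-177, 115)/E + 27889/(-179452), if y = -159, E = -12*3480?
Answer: -9698153/64602720 ≈ -0.15012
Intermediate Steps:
E = -41760
o(T, k) = -159 + T + k (o(T, k) = (T + k) - 159 = -159 + T + k)
o(-177, 115)/E + 27889/(-179452) = (-159 - 177 + 115)/(-41760) + 27889/(-179452) = -221*(-1/41760) + 27889*(-1/179452) = 221/41760 - 27889/179452 = -9698153/64602720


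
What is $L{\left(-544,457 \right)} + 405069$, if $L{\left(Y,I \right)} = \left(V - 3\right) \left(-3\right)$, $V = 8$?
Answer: $405054$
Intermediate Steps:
$L{\left(Y,I \right)} = -15$ ($L{\left(Y,I \right)} = \left(8 - 3\right) \left(-3\right) = 5 \left(-3\right) = -15$)
$L{\left(-544,457 \right)} + 405069 = -15 + 405069 = 405054$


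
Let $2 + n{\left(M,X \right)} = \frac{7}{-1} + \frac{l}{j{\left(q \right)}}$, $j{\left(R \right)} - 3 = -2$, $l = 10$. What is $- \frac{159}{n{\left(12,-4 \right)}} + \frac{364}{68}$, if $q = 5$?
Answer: $- \frac{2612}{17} \approx -153.65$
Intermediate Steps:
$j{\left(R \right)} = 1$ ($j{\left(R \right)} = 3 - 2 = 1$)
$n{\left(M,X \right)} = 1$ ($n{\left(M,X \right)} = -2 + \left(\frac{7}{-1} + \frac{10}{1}\right) = -2 + \left(7 \left(-1\right) + 10 \cdot 1\right) = -2 + \left(-7 + 10\right) = -2 + 3 = 1$)
$- \frac{159}{n{\left(12,-4 \right)}} + \frac{364}{68} = - \frac{159}{1} + \frac{364}{68} = \left(-159\right) 1 + 364 \cdot \frac{1}{68} = -159 + \frac{91}{17} = - \frac{2612}{17}$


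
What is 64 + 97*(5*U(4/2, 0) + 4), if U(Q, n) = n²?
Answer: 452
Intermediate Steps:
64 + 97*(5*U(4/2, 0) + 4) = 64 + 97*(5*0² + 4) = 64 + 97*(5*0 + 4) = 64 + 97*(0 + 4) = 64 + 97*4 = 64 + 388 = 452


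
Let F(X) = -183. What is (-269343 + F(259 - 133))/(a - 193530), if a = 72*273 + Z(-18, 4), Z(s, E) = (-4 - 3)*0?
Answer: 44921/28979 ≈ 1.5501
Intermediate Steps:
Z(s, E) = 0 (Z(s, E) = -7*0 = 0)
a = 19656 (a = 72*273 + 0 = 19656 + 0 = 19656)
(-269343 + F(259 - 133))/(a - 193530) = (-269343 - 183)/(19656 - 193530) = -269526/(-173874) = -269526*(-1/173874) = 44921/28979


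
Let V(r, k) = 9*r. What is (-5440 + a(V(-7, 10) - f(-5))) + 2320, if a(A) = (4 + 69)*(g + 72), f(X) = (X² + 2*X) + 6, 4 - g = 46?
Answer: -930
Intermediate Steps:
g = -42 (g = 4 - 1*46 = 4 - 46 = -42)
f(X) = 6 + X² + 2*X
a(A) = 2190 (a(A) = (4 + 69)*(-42 + 72) = 73*30 = 2190)
(-5440 + a(V(-7, 10) - f(-5))) + 2320 = (-5440 + 2190) + 2320 = -3250 + 2320 = -930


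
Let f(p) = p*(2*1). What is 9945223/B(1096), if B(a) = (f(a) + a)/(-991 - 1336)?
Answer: -23142533921/3288 ≈ -7.0385e+6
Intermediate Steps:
f(p) = 2*p (f(p) = p*2 = 2*p)
B(a) = -3*a/2327 (B(a) = (2*a + a)/(-991 - 1336) = (3*a)/(-2327) = (3*a)*(-1/2327) = -3*a/2327)
9945223/B(1096) = 9945223/((-3/2327*1096)) = 9945223/(-3288/2327) = 9945223*(-2327/3288) = -23142533921/3288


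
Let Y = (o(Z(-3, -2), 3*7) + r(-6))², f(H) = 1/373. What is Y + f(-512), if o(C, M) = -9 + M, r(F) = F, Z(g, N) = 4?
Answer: 13429/373 ≈ 36.003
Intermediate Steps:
f(H) = 1/373
Y = 36 (Y = ((-9 + 3*7) - 6)² = ((-9 + 21) - 6)² = (12 - 6)² = 6² = 36)
Y + f(-512) = 36 + 1/373 = 13429/373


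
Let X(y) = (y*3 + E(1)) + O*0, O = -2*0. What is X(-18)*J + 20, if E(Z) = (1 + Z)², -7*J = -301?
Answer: -2130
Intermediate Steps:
J = 43 (J = -⅐*(-301) = 43)
O = 0
X(y) = 4 + 3*y (X(y) = (y*3 + (1 + 1)²) + 0*0 = (3*y + 2²) + 0 = (3*y + 4) + 0 = (4 + 3*y) + 0 = 4 + 3*y)
X(-18)*J + 20 = (4 + 3*(-18))*43 + 20 = (4 - 54)*43 + 20 = -50*43 + 20 = -2150 + 20 = -2130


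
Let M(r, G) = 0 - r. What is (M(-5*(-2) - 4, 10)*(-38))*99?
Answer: 22572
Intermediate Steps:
M(r, G) = -r
(M(-5*(-2) - 4, 10)*(-38))*99 = (-(-5*(-2) - 4)*(-38))*99 = (-(10 - 4)*(-38))*99 = (-1*6*(-38))*99 = -6*(-38)*99 = 228*99 = 22572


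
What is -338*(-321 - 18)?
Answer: 114582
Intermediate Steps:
-338*(-321 - 18) = -338*(-339) = 114582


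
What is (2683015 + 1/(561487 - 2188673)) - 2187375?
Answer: 806498469039/1627186 ≈ 4.9564e+5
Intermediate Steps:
(2683015 + 1/(561487 - 2188673)) - 2187375 = (2683015 + 1/(-1627186)) - 2187375 = (2683015 - 1/1627186) - 2187375 = 4365764445789/1627186 - 2187375 = 806498469039/1627186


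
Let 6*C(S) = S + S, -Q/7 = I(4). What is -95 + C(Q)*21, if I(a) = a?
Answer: -291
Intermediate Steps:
Q = -28 (Q = -7*4 = -28)
C(S) = S/3 (C(S) = (S + S)/6 = (2*S)/6 = S/3)
-95 + C(Q)*21 = -95 + ((⅓)*(-28))*21 = -95 - 28/3*21 = -95 - 196 = -291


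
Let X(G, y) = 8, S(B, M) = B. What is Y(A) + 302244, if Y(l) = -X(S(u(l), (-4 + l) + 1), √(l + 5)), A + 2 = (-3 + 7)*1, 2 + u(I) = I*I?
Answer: 302236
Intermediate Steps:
u(I) = -2 + I² (u(I) = -2 + I*I = -2 + I²)
A = 2 (A = -2 + (-3 + 7)*1 = -2 + 4*1 = -2 + 4 = 2)
Y(l) = -8 (Y(l) = -1*8 = -8)
Y(A) + 302244 = -8 + 302244 = 302236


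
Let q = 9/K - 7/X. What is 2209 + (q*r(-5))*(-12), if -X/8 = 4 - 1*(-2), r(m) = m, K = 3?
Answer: 9591/4 ≈ 2397.8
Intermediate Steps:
X = -48 (X = -8*(4 - 1*(-2)) = -8*(4 + 2) = -8*6 = -48)
q = 151/48 (q = 9/3 - 7/(-48) = 9*(⅓) - 7*(-1/48) = 3 + 7/48 = 151/48 ≈ 3.1458)
2209 + (q*r(-5))*(-12) = 2209 + ((151/48)*(-5))*(-12) = 2209 - 755/48*(-12) = 2209 + 755/4 = 9591/4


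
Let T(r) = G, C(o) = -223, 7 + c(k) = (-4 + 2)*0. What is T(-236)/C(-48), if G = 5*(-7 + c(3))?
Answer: 70/223 ≈ 0.31390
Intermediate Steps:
c(k) = -7 (c(k) = -7 + (-4 + 2)*0 = -7 - 2*0 = -7 + 0 = -7)
G = -70 (G = 5*(-7 - 7) = 5*(-14) = -70)
T(r) = -70
T(-236)/C(-48) = -70/(-223) = -70*(-1/223) = 70/223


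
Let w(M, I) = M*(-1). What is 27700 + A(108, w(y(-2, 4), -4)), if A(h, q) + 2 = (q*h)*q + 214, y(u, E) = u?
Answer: 28344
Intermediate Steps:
w(M, I) = -M
A(h, q) = 212 + h*q² (A(h, q) = -2 + ((q*h)*q + 214) = -2 + ((h*q)*q + 214) = -2 + (h*q² + 214) = -2 + (214 + h*q²) = 212 + h*q²)
27700 + A(108, w(y(-2, 4), -4)) = 27700 + (212 + 108*(-1*(-2))²) = 27700 + (212 + 108*2²) = 27700 + (212 + 108*4) = 27700 + (212 + 432) = 27700 + 644 = 28344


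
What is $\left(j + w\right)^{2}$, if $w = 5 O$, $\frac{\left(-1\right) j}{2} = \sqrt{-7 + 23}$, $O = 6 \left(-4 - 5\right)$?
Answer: $77284$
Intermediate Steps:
$O = -54$ ($O = 6 \left(-9\right) = -54$)
$j = -8$ ($j = - 2 \sqrt{-7 + 23} = - 2 \sqrt{16} = \left(-2\right) 4 = -8$)
$w = -270$ ($w = 5 \left(-54\right) = -270$)
$\left(j + w\right)^{2} = \left(-8 - 270\right)^{2} = \left(-278\right)^{2} = 77284$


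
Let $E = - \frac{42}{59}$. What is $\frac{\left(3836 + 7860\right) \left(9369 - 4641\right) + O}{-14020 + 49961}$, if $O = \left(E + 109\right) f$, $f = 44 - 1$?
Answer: $\frac{3262897319}{2120519} \approx 1538.7$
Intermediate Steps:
$f = 43$
$E = - \frac{42}{59}$ ($E = \left(-42\right) \frac{1}{59} = - \frac{42}{59} \approx -0.71186$)
$O = \frac{274727}{59}$ ($O = \left(- \frac{42}{59} + 109\right) 43 = \frac{6389}{59} \cdot 43 = \frac{274727}{59} \approx 4656.4$)
$\frac{\left(3836 + 7860\right) \left(9369 - 4641\right) + O}{-14020 + 49961} = \frac{\left(3836 + 7860\right) \left(9369 - 4641\right) + \frac{274727}{59}}{-14020 + 49961} = \frac{11696 \cdot 4728 + \frac{274727}{59}}{35941} = \left(55298688 + \frac{274727}{59}\right) \frac{1}{35941} = \frac{3262897319}{59} \cdot \frac{1}{35941} = \frac{3262897319}{2120519}$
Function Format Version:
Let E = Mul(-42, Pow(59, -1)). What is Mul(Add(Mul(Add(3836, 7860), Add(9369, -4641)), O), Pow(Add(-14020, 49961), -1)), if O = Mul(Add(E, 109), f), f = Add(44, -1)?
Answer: Rational(3262897319, 2120519) ≈ 1538.7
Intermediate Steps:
f = 43
E = Rational(-42, 59) (E = Mul(-42, Rational(1, 59)) = Rational(-42, 59) ≈ -0.71186)
O = Rational(274727, 59) (O = Mul(Add(Rational(-42, 59), 109), 43) = Mul(Rational(6389, 59), 43) = Rational(274727, 59) ≈ 4656.4)
Mul(Add(Mul(Add(3836, 7860), Add(9369, -4641)), O), Pow(Add(-14020, 49961), -1)) = Mul(Add(Mul(Add(3836, 7860), Add(9369, -4641)), Rational(274727, 59)), Pow(Add(-14020, 49961), -1)) = Mul(Add(Mul(11696, 4728), Rational(274727, 59)), Pow(35941, -1)) = Mul(Add(55298688, Rational(274727, 59)), Rational(1, 35941)) = Mul(Rational(3262897319, 59), Rational(1, 35941)) = Rational(3262897319, 2120519)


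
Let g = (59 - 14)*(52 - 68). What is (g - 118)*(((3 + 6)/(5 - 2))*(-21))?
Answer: 52794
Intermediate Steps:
g = -720 (g = 45*(-16) = -720)
(g - 118)*(((3 + 6)/(5 - 2))*(-21)) = (-720 - 118)*(((3 + 6)/(5 - 2))*(-21)) = -838*9/3*(-21) = -838*9*(1/3)*(-21) = -2514*(-21) = -838*(-63) = 52794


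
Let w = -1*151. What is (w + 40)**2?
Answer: 12321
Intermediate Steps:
w = -151
(w + 40)**2 = (-151 + 40)**2 = (-111)**2 = 12321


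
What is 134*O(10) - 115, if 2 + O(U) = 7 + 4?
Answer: 1091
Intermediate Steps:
O(U) = 9 (O(U) = -2 + (7 + 4) = -2 + 11 = 9)
134*O(10) - 115 = 134*9 - 115 = 1206 - 115 = 1091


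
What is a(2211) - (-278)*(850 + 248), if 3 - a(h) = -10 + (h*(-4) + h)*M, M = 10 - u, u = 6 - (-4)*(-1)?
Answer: 358321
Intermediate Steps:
u = 2 (u = 6 - 1*4 = 6 - 4 = 2)
M = 8 (M = 10 - 1*2 = 10 - 2 = 8)
a(h) = 13 + 24*h (a(h) = 3 - (-10 + (h*(-4) + h)*8) = 3 - (-10 + (-4*h + h)*8) = 3 - (-10 - 3*h*8) = 3 - (-10 - 24*h) = 3 + (10 + 24*h) = 13 + 24*h)
a(2211) - (-278)*(850 + 248) = (13 + 24*2211) - (-278)*(850 + 248) = (13 + 53064) - (-278)*1098 = 53077 - 1*(-305244) = 53077 + 305244 = 358321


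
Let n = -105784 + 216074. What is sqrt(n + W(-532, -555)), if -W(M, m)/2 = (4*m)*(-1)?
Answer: 5*sqrt(4234) ≈ 325.35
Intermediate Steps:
W(M, m) = 8*m (W(M, m) = -2*4*m*(-1) = -(-8)*m = 8*m)
n = 110290
sqrt(n + W(-532, -555)) = sqrt(110290 + 8*(-555)) = sqrt(110290 - 4440) = sqrt(105850) = 5*sqrt(4234)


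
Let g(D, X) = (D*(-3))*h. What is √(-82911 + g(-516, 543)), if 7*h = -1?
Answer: 5*I*√162939/7 ≈ 288.33*I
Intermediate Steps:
h = -⅐ (h = (⅐)*(-1) = -⅐ ≈ -0.14286)
g(D, X) = 3*D/7 (g(D, X) = (D*(-3))*(-⅐) = -3*D*(-⅐) = 3*D/7)
√(-82911 + g(-516, 543)) = √(-82911 + (3/7)*(-516)) = √(-82911 - 1548/7) = √(-581925/7) = 5*I*√162939/7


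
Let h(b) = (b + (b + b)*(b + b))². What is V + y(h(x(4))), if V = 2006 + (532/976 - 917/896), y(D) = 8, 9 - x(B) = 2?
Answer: 15721577/7808 ≈ 2013.5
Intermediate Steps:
x(B) = 7 (x(B) = 9 - 1*2 = 9 - 2 = 7)
h(b) = (b + 4*b²)² (h(b) = (b + (2*b)*(2*b))² = (b + 4*b²)²)
V = 15659113/7808 (V = 2006 + (532*(1/976) - 917*1/896) = 2006 + (133/244 - 131/128) = 2006 - 3735/7808 = 15659113/7808 ≈ 2005.5)
V + y(h(x(4))) = 15659113/7808 + 8 = 15721577/7808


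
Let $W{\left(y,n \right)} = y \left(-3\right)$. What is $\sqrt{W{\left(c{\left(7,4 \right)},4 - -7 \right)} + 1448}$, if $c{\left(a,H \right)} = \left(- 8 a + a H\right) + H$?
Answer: $4 \sqrt{95} \approx 38.987$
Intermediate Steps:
$c{\left(a,H \right)} = H - 8 a + H a$ ($c{\left(a,H \right)} = \left(- 8 a + H a\right) + H = H - 8 a + H a$)
$W{\left(y,n \right)} = - 3 y$
$\sqrt{W{\left(c{\left(7,4 \right)},4 - -7 \right)} + 1448} = \sqrt{- 3 \left(4 - 56 + 4 \cdot 7\right) + 1448} = \sqrt{- 3 \left(4 - 56 + 28\right) + 1448} = \sqrt{\left(-3\right) \left(-24\right) + 1448} = \sqrt{72 + 1448} = \sqrt{1520} = 4 \sqrt{95}$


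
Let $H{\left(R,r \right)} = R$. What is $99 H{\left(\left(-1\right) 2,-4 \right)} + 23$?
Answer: $-175$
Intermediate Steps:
$99 H{\left(\left(-1\right) 2,-4 \right)} + 23 = 99 \left(\left(-1\right) 2\right) + 23 = 99 \left(-2\right) + 23 = -198 + 23 = -175$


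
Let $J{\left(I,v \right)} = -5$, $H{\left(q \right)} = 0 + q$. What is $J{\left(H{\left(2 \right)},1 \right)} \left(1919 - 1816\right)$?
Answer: $-515$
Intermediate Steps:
$H{\left(q \right)} = q$
$J{\left(H{\left(2 \right)},1 \right)} \left(1919 - 1816\right) = - 5 \left(1919 - 1816\right) = \left(-5\right) 103 = -515$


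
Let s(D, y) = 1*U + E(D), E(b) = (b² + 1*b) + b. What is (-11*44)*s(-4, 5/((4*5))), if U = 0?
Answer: -3872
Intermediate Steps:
E(b) = b² + 2*b (E(b) = (b² + b) + b = (b + b²) + b = b² + 2*b)
s(D, y) = D*(2 + D) (s(D, y) = 1*0 + D*(2 + D) = 0 + D*(2 + D) = D*(2 + D))
(-11*44)*s(-4, 5/((4*5))) = (-11*44)*(-4*(2 - 4)) = -(-1936)*(-2) = -484*8 = -3872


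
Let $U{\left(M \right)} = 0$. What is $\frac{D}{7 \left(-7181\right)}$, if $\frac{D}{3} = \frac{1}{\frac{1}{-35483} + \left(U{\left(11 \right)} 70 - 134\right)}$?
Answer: $\frac{15207}{34143665863} \approx 4.4538 \cdot 10^{-7}$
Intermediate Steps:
$D = - \frac{106449}{4754723}$ ($D = \frac{3}{\frac{1}{-35483} + \left(0 \cdot 70 - 134\right)} = \frac{3}{- \frac{1}{35483} + \left(0 - 134\right)} = \frac{3}{- \frac{1}{35483} - 134} = \frac{3}{- \frac{4754723}{35483}} = 3 \left(- \frac{35483}{4754723}\right) = - \frac{106449}{4754723} \approx -0.022388$)
$\frac{D}{7 \left(-7181\right)} = - \frac{106449}{4754723 \cdot 7 \left(-7181\right)} = - \frac{106449}{4754723 \left(-50267\right)} = \left(- \frac{106449}{4754723}\right) \left(- \frac{1}{50267}\right) = \frac{15207}{34143665863}$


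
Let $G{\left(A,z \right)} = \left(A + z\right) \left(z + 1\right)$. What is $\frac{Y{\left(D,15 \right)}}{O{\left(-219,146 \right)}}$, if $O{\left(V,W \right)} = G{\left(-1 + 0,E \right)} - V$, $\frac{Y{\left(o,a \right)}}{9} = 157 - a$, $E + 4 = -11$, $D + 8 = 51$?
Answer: $\frac{1278}{443} \approx 2.8849$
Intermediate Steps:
$D = 43$ ($D = -8 + 51 = 43$)
$E = -15$ ($E = -4 - 11 = -15$)
$G{\left(A,z \right)} = \left(1 + z\right) \left(A + z\right)$ ($G{\left(A,z \right)} = \left(A + z\right) \left(1 + z\right) = \left(1 + z\right) \left(A + z\right)$)
$Y{\left(o,a \right)} = 1413 - 9 a$ ($Y{\left(o,a \right)} = 9 \left(157 - a\right) = 1413 - 9 a$)
$O{\left(V,W \right)} = 224 - V$ ($O{\left(V,W \right)} = \left(\left(-1 + 0\right) - 15 + \left(-15\right)^{2} + \left(-1 + 0\right) \left(-15\right)\right) - V = \left(-1 - 15 + 225 - -15\right) - V = \left(-1 - 15 + 225 + 15\right) - V = 224 - V$)
$\frac{Y{\left(D,15 \right)}}{O{\left(-219,146 \right)}} = \frac{1413 - 135}{224 - -219} = \frac{1413 - 135}{224 + 219} = \frac{1278}{443}$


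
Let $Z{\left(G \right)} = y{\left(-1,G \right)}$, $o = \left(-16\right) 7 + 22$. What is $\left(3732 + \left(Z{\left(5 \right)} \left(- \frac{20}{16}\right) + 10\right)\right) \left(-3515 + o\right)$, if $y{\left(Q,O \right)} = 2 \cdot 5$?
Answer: $- \frac{26889695}{2} \approx -1.3445 \cdot 10^{7}$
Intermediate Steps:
$y{\left(Q,O \right)} = 10$
$o = -90$ ($o = -112 + 22 = -90$)
$Z{\left(G \right)} = 10$
$\left(3732 + \left(Z{\left(5 \right)} \left(- \frac{20}{16}\right) + 10\right)\right) \left(-3515 + o\right) = \left(3732 + \left(10 \left(- \frac{20}{16}\right) + 10\right)\right) \left(-3515 - 90\right) = \left(3732 + \left(10 \left(\left(-20\right) \frac{1}{16}\right) + 10\right)\right) \left(-3605\right) = \left(3732 + \left(10 \left(- \frac{5}{4}\right) + 10\right)\right) \left(-3605\right) = \left(3732 + \left(- \frac{25}{2} + 10\right)\right) \left(-3605\right) = \left(3732 - \frac{5}{2}\right) \left(-3605\right) = \frac{7459}{2} \left(-3605\right) = - \frac{26889695}{2}$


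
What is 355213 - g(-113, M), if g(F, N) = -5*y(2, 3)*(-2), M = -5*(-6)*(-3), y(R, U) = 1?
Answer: 355203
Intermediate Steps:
M = -90 (M = 30*(-3) = -90)
g(F, N) = 10 (g(F, N) = -5*1*(-2) = -5*(-2) = 10)
355213 - g(-113, M) = 355213 - 1*10 = 355213 - 10 = 355203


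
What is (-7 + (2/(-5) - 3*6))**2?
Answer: 16129/25 ≈ 645.16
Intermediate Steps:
(-7 + (2/(-5) - 3*6))**2 = (-7 + (2*(-1/5) - 18))**2 = (-7 + (-2/5 - 18))**2 = (-7 - 92/5)**2 = (-127/5)**2 = 16129/25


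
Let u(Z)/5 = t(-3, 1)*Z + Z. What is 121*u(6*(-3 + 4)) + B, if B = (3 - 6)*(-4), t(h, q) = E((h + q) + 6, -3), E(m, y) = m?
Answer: 18162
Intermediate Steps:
t(h, q) = 6 + h + q (t(h, q) = (h + q) + 6 = 6 + h + q)
B = 12 (B = -3*(-4) = 12)
u(Z) = 25*Z (u(Z) = 5*((6 - 3 + 1)*Z + Z) = 5*(4*Z + Z) = 5*(5*Z) = 25*Z)
121*u(6*(-3 + 4)) + B = 121*(25*(6*(-3 + 4))) + 12 = 121*(25*(6*1)) + 12 = 121*(25*6) + 12 = 121*150 + 12 = 18150 + 12 = 18162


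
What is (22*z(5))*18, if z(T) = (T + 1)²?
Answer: 14256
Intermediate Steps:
z(T) = (1 + T)²
(22*z(5))*18 = (22*(1 + 5)²)*18 = (22*6²)*18 = (22*36)*18 = 792*18 = 14256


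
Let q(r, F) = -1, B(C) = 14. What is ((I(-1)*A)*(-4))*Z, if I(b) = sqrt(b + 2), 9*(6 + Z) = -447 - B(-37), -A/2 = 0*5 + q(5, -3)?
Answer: 4120/9 ≈ 457.78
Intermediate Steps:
A = 2 (A = -2*(0*5 - 1) = -2*(0 - 1) = -2*(-1) = 2)
Z = -515/9 (Z = -6 + (-447 - 1*14)/9 = -6 + (-447 - 14)/9 = -6 + (1/9)*(-461) = -6 - 461/9 = -515/9 ≈ -57.222)
I(b) = sqrt(2 + b)
((I(-1)*A)*(-4))*Z = ((sqrt(2 - 1)*2)*(-4))*(-515/9) = ((sqrt(1)*2)*(-4))*(-515/9) = ((1*2)*(-4))*(-515/9) = (2*(-4))*(-515/9) = -8*(-515/9) = 4120/9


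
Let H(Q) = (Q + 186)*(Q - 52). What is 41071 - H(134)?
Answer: 14831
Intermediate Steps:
H(Q) = (-52 + Q)*(186 + Q) (H(Q) = (186 + Q)*(-52 + Q) = (-52 + Q)*(186 + Q))
41071 - H(134) = 41071 - (-9672 + 134² + 134*134) = 41071 - (-9672 + 17956 + 17956) = 41071 - 1*26240 = 41071 - 26240 = 14831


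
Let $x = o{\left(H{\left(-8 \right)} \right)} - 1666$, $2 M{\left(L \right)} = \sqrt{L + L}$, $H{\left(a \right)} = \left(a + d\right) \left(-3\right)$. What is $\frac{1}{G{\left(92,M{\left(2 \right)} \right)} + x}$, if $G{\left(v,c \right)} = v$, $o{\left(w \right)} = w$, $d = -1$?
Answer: $- \frac{1}{1547} \approx -0.00064641$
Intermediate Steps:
$H{\left(a \right)} = 3 - 3 a$ ($H{\left(a \right)} = \left(a - 1\right) \left(-3\right) = \left(-1 + a\right) \left(-3\right) = 3 - 3 a$)
$M{\left(L \right)} = \frac{\sqrt{2} \sqrt{L}}{2}$ ($M{\left(L \right)} = \frac{\sqrt{L + L}}{2} = \frac{\sqrt{2 L}}{2} = \frac{\sqrt{2} \sqrt{L}}{2}$)
$x = -1639$ ($x = \left(3 - -24\right) - 1666 = \left(3 + 24\right) - 1666 = 27 - 1666 = -1639$)
$\frac{1}{G{\left(92,M{\left(2 \right)} \right)} + x} = \frac{1}{92 - 1639} = \frac{1}{-1547} = - \frac{1}{1547}$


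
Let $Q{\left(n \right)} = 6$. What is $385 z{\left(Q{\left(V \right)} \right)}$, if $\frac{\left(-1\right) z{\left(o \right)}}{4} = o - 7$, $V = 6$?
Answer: $1540$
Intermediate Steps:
$z{\left(o \right)} = 28 - 4 o$ ($z{\left(o \right)} = - 4 \left(o - 7\right) = - 4 \left(-7 + o\right) = 28 - 4 o$)
$385 z{\left(Q{\left(V \right)} \right)} = 385 \left(28 - 24\right) = 385 \cdot 4 = 1540$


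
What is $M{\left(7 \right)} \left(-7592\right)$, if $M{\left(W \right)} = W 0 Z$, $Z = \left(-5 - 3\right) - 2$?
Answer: $0$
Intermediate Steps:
$Z = -10$ ($Z = -8 - 2 = -10$)
$M{\left(W \right)} = 0$ ($M{\left(W \right)} = W 0 \left(-10\right) = 0 \left(-10\right) = 0$)
$M{\left(7 \right)} \left(-7592\right) = 0 \left(-7592\right) = 0$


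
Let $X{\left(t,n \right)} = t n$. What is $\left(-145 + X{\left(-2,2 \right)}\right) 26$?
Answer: $-3874$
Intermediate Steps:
$X{\left(t,n \right)} = n t$
$\left(-145 + X{\left(-2,2 \right)}\right) 26 = \left(-145 + 2 \left(-2\right)\right) 26 = \left(-145 - 4\right) 26 = \left(-149\right) 26 = -3874$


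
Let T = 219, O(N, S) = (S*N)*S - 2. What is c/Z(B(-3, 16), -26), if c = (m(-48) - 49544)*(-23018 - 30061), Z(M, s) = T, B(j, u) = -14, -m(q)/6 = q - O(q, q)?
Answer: 12611924260/73 ≈ 1.7277e+8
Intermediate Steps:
O(N, S) = -2 + N*S² (O(N, S) = (N*S)*S - 2 = N*S² - 2 = -2 + N*S²)
m(q) = -12 - 6*q + 6*q³ (m(q) = -6*(q - (-2 + q*q²)) = -6*(q - (-2 + q³)) = -6*(q + (2 - q³)) = -6*(2 + q - q³) = -12 - 6*q + 6*q³)
Z(M, s) = 219
c = 37835772780 (c = ((-12 - 6*(-48) + 6*(-48)³) - 49544)*(-23018 - 30061) = ((-12 + 288 + 6*(-110592)) - 49544)*(-53079) = ((-12 + 288 - 663552) - 49544)*(-53079) = (-663276 - 49544)*(-53079) = -712820*(-53079) = 37835772780)
c/Z(B(-3, 16), -26) = 37835772780/219 = 37835772780*(1/219) = 12611924260/73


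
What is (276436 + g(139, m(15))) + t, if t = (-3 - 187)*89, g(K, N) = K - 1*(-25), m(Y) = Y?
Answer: 259690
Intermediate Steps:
g(K, N) = 25 + K (g(K, N) = K + 25 = 25 + K)
t = -16910 (t = -190*89 = -16910)
(276436 + g(139, m(15))) + t = (276436 + (25 + 139)) - 16910 = (276436 + 164) - 16910 = 276600 - 16910 = 259690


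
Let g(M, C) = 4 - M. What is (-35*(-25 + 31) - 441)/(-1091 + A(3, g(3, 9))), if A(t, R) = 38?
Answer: 217/351 ≈ 0.61823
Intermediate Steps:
(-35*(-25 + 31) - 441)/(-1091 + A(3, g(3, 9))) = (-35*(-25 + 31) - 441)/(-1091 + 38) = (-35*6 - 441)/(-1053) = (-210 - 441)*(-1/1053) = -651*(-1/1053) = 217/351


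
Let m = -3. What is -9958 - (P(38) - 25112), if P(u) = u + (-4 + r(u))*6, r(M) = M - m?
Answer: 14894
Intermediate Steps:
r(M) = 3 + M (r(M) = M - 1*(-3) = M + 3 = 3 + M)
P(u) = -6 + 7*u (P(u) = u + (-4 + (3 + u))*6 = u + (-1 + u)*6 = u + (-6 + 6*u) = -6 + 7*u)
-9958 - (P(38) - 25112) = -9958 - ((-6 + 7*38) - 25112) = -9958 - ((-6 + 266) - 25112) = -9958 - (260 - 25112) = -9958 - 1*(-24852) = -9958 + 24852 = 14894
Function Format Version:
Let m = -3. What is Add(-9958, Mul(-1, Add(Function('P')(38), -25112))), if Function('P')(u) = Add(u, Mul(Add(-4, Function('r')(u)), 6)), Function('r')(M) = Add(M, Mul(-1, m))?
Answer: 14894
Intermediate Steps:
Function('r')(M) = Add(3, M) (Function('r')(M) = Add(M, Mul(-1, -3)) = Add(M, 3) = Add(3, M))
Function('P')(u) = Add(-6, Mul(7, u)) (Function('P')(u) = Add(u, Mul(Add(-4, Add(3, u)), 6)) = Add(u, Mul(Add(-1, u), 6)) = Add(u, Add(-6, Mul(6, u))) = Add(-6, Mul(7, u)))
Add(-9958, Mul(-1, Add(Function('P')(38), -25112))) = Add(-9958, Mul(-1, Add(Add(-6, Mul(7, 38)), -25112))) = Add(-9958, Mul(-1, Add(Add(-6, 266), -25112))) = Add(-9958, Mul(-1, Add(260, -25112))) = Add(-9958, Mul(-1, -24852)) = Add(-9958, 24852) = 14894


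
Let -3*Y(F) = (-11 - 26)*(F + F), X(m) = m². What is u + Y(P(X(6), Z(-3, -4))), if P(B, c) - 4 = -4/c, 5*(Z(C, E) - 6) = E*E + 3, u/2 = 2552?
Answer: 763312/147 ≈ 5192.6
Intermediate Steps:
u = 5104 (u = 2*2552 = 5104)
Z(C, E) = 33/5 + E²/5 (Z(C, E) = 6 + (E*E + 3)/5 = 6 + (E² + 3)/5 = 6 + (3 + E²)/5 = 6 + (⅗ + E²/5) = 33/5 + E²/5)
P(B, c) = 4 - 4/c
Y(F) = 74*F/3 (Y(F) = -(-11 - 26)*(F + F)/3 = -(-37)*2*F/3 = -(-74)*F/3 = 74*F/3)
u + Y(P(X(6), Z(-3, -4))) = 5104 + 74*(4 - 4/(33/5 + (⅕)*(-4)²))/3 = 5104 + 74*(4 - 4/(33/5 + (⅕)*16))/3 = 5104 + 74*(4 - 4/(33/5 + 16/5))/3 = 5104 + 74*(4 - 4/49/5)/3 = 5104 + 74*(4 - 4*5/49)/3 = 5104 + 74*(4 - 20/49)/3 = 5104 + (74/3)*(176/49) = 5104 + 13024/147 = 763312/147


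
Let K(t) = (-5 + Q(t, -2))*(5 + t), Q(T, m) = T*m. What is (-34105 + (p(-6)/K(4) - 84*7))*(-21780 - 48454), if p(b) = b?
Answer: 95028357850/39 ≈ 2.4366e+9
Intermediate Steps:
K(t) = (-5 - 2*t)*(5 + t) (K(t) = (-5 + t*(-2))*(5 + t) = (-5 - 2*t)*(5 + t))
(-34105 + (p(-6)/K(4) - 84*7))*(-21780 - 48454) = (-34105 + (-6/(-25 - 15*4 - 2*4²) - 84*7))*(-21780 - 48454) = (-34105 + (-6/(-25 - 60 - 2*16) - 588))*(-70234) = (-34105 + (-6/(-25 - 60 - 32) - 588))*(-70234) = (-34105 + (-6/(-117) - 588))*(-70234) = (-34105 + (-6*(-1/117) - 588))*(-70234) = (-34105 + (2/39 - 588))*(-70234) = (-34105 - 22930/39)*(-70234) = -1353025/39*(-70234) = 95028357850/39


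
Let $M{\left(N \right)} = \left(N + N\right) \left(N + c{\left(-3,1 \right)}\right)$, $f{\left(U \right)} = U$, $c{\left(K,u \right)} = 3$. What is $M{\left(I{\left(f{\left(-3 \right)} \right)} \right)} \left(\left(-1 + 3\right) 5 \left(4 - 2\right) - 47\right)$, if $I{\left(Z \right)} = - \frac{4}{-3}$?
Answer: $-312$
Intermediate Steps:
$I{\left(Z \right)} = \frac{4}{3}$ ($I{\left(Z \right)} = \left(-4\right) \left(- \frac{1}{3}\right) = \frac{4}{3}$)
$M{\left(N \right)} = 2 N \left(3 + N\right)$ ($M{\left(N \right)} = \left(N + N\right) \left(N + 3\right) = 2 N \left(3 + N\right)$)
$M{\left(I{\left(f{\left(-3 \right)} \right)} \right)} \left(\left(-1 + 3\right) 5 \left(4 - 2\right) - 47\right) = 2 \cdot \frac{4}{3} \left(3 + \frac{4}{3}\right) \left(\left(-1 + 3\right) 5 \left(4 - 2\right) - 47\right) = 2 \cdot \frac{4}{3} \cdot \frac{13}{3} \left(2 \cdot 5 \cdot 2 - 47\right) = \frac{104 \left(10 \cdot 2 - 47\right)}{9} = \frac{104 \left(20 - 47\right)}{9} = \frac{104}{9} \left(-27\right) = -312$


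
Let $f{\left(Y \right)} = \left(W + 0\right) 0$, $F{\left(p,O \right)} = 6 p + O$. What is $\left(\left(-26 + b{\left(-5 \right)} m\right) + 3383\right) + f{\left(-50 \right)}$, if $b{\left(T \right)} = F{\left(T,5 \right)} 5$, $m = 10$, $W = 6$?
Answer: $2107$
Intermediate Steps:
$F{\left(p,O \right)} = O + 6 p$
$f{\left(Y \right)} = 0$ ($f{\left(Y \right)} = \left(6 + 0\right) 0 = 6 \cdot 0 = 0$)
$b{\left(T \right)} = 25 + 30 T$ ($b{\left(T \right)} = \left(5 + 6 T\right) 5 = 25 + 30 T$)
$\left(\left(-26 + b{\left(-5 \right)} m\right) + 3383\right) + f{\left(-50 \right)} = \left(\left(-26 + \left(25 + 30 \left(-5\right)\right) 10\right) + 3383\right) + 0 = \left(\left(-26 + \left(25 - 150\right) 10\right) + 3383\right) + 0 = \left(\left(-26 - 1250\right) + 3383\right) + 0 = \left(-1276 + 3383\right) + 0 = 2107 + 0 = 2107$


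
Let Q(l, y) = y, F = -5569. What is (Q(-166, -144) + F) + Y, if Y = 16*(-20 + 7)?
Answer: -5921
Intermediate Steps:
Y = -208 (Y = 16*(-13) = -208)
(Q(-166, -144) + F) + Y = (-144 - 5569) - 208 = -5713 - 208 = -5921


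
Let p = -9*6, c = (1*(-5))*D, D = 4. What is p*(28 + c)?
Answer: -432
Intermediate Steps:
c = -20 (c = (1*(-5))*4 = -5*4 = -20)
p = -54
p*(28 + c) = -54*(28 - 20) = -54*8 = -432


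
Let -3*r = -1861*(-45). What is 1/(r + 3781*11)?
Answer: 1/13676 ≈ 7.3121e-5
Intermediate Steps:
r = -27915 (r = -(-1861)*(-45)/3 = -1/3*83745 = -27915)
1/(r + 3781*11) = 1/(-27915 + 3781*11) = 1/(-27915 + 41591) = 1/13676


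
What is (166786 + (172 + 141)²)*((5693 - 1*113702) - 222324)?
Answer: -87457313415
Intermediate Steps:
(166786 + (172 + 141)²)*((5693 - 1*113702) - 222324) = (166786 + 313²)*((5693 - 113702) - 222324) = (166786 + 97969)*(-108009 - 222324) = 264755*(-330333) = -87457313415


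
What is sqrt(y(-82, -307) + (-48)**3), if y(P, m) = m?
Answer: I*sqrt(110899) ≈ 333.02*I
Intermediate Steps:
sqrt(y(-82, -307) + (-48)**3) = sqrt(-307 + (-48)**3) = sqrt(-307 - 110592) = sqrt(-110899) = I*sqrt(110899)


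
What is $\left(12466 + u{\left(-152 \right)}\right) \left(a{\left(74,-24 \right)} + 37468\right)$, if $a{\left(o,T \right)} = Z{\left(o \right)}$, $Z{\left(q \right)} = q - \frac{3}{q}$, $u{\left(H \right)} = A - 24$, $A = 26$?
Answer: $\frac{17318706570}{37} \approx 4.6807 \cdot 10^{8}$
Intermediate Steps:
$u{\left(H \right)} = 2$ ($u{\left(H \right)} = 26 - 24 = 2$)
$Z{\left(q \right)} = q - \frac{3}{q}$
$a{\left(o,T \right)} = o - \frac{3}{o}$
$\left(12466 + u{\left(-152 \right)}\right) \left(a{\left(74,-24 \right)} + 37468\right) = \left(12466 + 2\right) \left(\left(74 - \frac{3}{74}\right) + 37468\right) = 12468 \left(\left(74 - \frac{3}{74}\right) + 37468\right) = 12468 \left(\frac{5473}{74} + 37468\right) = 12468 \cdot \frac{2778105}{74} = \frac{17318706570}{37}$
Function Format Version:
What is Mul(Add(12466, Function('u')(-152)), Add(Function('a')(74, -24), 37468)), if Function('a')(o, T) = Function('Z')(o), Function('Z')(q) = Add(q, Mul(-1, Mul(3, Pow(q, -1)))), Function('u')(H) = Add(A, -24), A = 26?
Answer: Rational(17318706570, 37) ≈ 4.6807e+8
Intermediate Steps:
Function('u')(H) = 2 (Function('u')(H) = Add(26, -24) = 2)
Function('Z')(q) = Add(q, Mul(-3, Pow(q, -1)))
Function('a')(o, T) = Add(o, Mul(-3, Pow(o, -1)))
Mul(Add(12466, Function('u')(-152)), Add(Function('a')(74, -24), 37468)) = Mul(Add(12466, 2), Add(Add(74, Mul(-3, Pow(74, -1))), 37468)) = Mul(12468, Add(Add(74, Mul(-3, Rational(1, 74))), 37468)) = Mul(12468, Add(Add(74, Rational(-3, 74)), 37468)) = Mul(12468, Add(Rational(5473, 74), 37468)) = Mul(12468, Rational(2778105, 74)) = Rational(17318706570, 37)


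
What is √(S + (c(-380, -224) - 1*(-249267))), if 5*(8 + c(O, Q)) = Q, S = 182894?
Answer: √10802705/5 ≈ 657.35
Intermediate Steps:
c(O, Q) = -8 + Q/5
√(S + (c(-380, -224) - 1*(-249267))) = √(182894 + ((-8 + (⅕)*(-224)) - 1*(-249267))) = √(182894 + ((-8 - 224/5) + 249267)) = √(182894 + (-264/5 + 249267)) = √(182894 + 1246071/5) = √(2160541/5) = √10802705/5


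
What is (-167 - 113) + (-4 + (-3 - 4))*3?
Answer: -313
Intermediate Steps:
(-167 - 113) + (-4 + (-3 - 4))*3 = -280 + (-4 - 7)*3 = -280 - 11*3 = -280 - 33 = -313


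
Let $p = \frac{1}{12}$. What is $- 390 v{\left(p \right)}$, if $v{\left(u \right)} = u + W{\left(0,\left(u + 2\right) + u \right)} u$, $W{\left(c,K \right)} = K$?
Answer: $- \frac{1235}{12} \approx -102.92$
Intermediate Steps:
$p = \frac{1}{12} \approx 0.083333$
$v{\left(u \right)} = u + u \left(2 + 2 u\right)$ ($v{\left(u \right)} = u + \left(\left(u + 2\right) + u\right) u = u + \left(\left(2 + u\right) + u\right) u = u + \left(2 + 2 u\right) u = u + u \left(2 + 2 u\right)$)
$- 390 v{\left(p \right)} = - 390 \frac{3 + 2 \cdot \frac{1}{12}}{12} = - 390 \frac{3 + \frac{1}{6}}{12} = - 390 \cdot \frac{1}{12} \cdot \frac{19}{6} = \left(-390\right) \frac{19}{72} = - \frac{1235}{12}$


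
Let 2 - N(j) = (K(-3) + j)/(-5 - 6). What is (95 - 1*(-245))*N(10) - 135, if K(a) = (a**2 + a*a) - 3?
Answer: 14495/11 ≈ 1317.7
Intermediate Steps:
K(a) = -3 + 2*a**2 (K(a) = (a**2 + a**2) - 3 = 2*a**2 - 3 = -3 + 2*a**2)
N(j) = 37/11 + j/11 (N(j) = 2 - ((-3 + 2*(-3)**2) + j)/(-5 - 6) = 2 - ((-3 + 2*9) + j)/(-11) = 2 - ((-3 + 18) + j)*(-1)/11 = 2 - (15 + j)*(-1)/11 = 2 - (-15/11 - j/11) = 2 + (15/11 + j/11) = 37/11 + j/11)
(95 - 1*(-245))*N(10) - 135 = (95 - 1*(-245))*(37/11 + (1/11)*10) - 135 = (95 + 245)*(37/11 + 10/11) - 135 = 340*(47/11) - 135 = 15980/11 - 135 = 14495/11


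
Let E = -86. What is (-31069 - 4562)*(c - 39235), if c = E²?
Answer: 1134455409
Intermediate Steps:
c = 7396 (c = (-86)² = 7396)
(-31069 - 4562)*(c - 39235) = (-31069 - 4562)*(7396 - 39235) = -35631*(-31839) = 1134455409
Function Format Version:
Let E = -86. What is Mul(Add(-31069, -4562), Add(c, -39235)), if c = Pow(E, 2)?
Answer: 1134455409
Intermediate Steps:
c = 7396 (c = Pow(-86, 2) = 7396)
Mul(Add(-31069, -4562), Add(c, -39235)) = Mul(Add(-31069, -4562), Add(7396, -39235)) = Mul(-35631, -31839) = 1134455409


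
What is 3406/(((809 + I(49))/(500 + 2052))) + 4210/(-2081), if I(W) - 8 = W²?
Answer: 9037368646/3348329 ≈ 2699.1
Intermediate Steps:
I(W) = 8 + W²
3406/(((809 + I(49))/(500 + 2052))) + 4210/(-2081) = 3406/(((809 + (8 + 49²))/(500 + 2052))) + 4210/(-2081) = 3406/(((809 + (8 + 2401))/2552)) + 4210*(-1/2081) = 3406/(((809 + 2409)*(1/2552))) - 4210/2081 = 3406/((3218*(1/2552))) - 4210/2081 = 3406/(1609/1276) - 4210/2081 = 3406*(1276/1609) - 4210/2081 = 4346056/1609 - 4210/2081 = 9037368646/3348329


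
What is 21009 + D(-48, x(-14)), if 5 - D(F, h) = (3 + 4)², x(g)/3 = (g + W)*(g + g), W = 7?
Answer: 20965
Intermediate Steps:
x(g) = 6*g*(7 + g) (x(g) = 3*((g + 7)*(g + g)) = 3*((7 + g)*(2*g)) = 3*(2*g*(7 + g)) = 6*g*(7 + g))
D(F, h) = -44 (D(F, h) = 5 - (3 + 4)² = 5 - 1*7² = 5 - 1*49 = 5 - 49 = -44)
21009 + D(-48, x(-14)) = 21009 - 44 = 20965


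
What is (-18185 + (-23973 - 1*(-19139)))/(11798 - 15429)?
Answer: 23019/3631 ≈ 6.3396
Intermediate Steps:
(-18185 + (-23973 - 1*(-19139)))/(11798 - 15429) = (-18185 + (-23973 + 19139))/(-3631) = (-18185 - 4834)*(-1/3631) = -23019*(-1/3631) = 23019/3631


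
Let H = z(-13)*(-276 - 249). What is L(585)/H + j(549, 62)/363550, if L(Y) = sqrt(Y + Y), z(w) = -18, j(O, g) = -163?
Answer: -163/363550 + sqrt(130)/3150 ≈ 0.0031712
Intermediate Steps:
L(Y) = sqrt(2)*sqrt(Y) (L(Y) = sqrt(2*Y) = sqrt(2)*sqrt(Y))
H = 9450 (H = -18*(-276 - 249) = -18*(-525) = 9450)
L(585)/H + j(549, 62)/363550 = (sqrt(2)*sqrt(585))/9450 - 163/363550 = (sqrt(2)*(3*sqrt(65)))*(1/9450) - 163*1/363550 = (3*sqrt(130))*(1/9450) - 163/363550 = sqrt(130)/3150 - 163/363550 = -163/363550 + sqrt(130)/3150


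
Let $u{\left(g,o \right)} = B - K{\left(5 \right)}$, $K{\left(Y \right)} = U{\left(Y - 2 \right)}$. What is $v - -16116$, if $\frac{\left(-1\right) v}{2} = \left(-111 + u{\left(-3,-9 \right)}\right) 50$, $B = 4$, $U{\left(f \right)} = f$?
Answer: $27116$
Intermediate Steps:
$K{\left(Y \right)} = -2 + Y$ ($K{\left(Y \right)} = Y - 2 = -2 + Y$)
$u{\left(g,o \right)} = 1$ ($u{\left(g,o \right)} = 4 - \left(-2 + 5\right) = 4 - 3 = 1$)
$v = 11000$ ($v = - 2 \left(-111 + 1\right) 50 = - 2 \left(\left(-110\right) 50\right) = \left(-2\right) \left(-5500\right) = 11000$)
$v - -16116 = 11000 - -16116 = 11000 + 16116 = 27116$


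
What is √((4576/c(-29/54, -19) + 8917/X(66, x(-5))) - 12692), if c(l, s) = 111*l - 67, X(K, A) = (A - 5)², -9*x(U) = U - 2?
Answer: I*√91708483057979/86602 ≈ 110.58*I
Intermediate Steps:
x(U) = 2/9 - U/9 (x(U) = -(U - 2)/9 = -(-2 + U)/9 = 2/9 - U/9)
X(K, A) = (-5 + A)²
c(l, s) = -67 + 111*l
√((4576/c(-29/54, -19) + 8917/X(66, x(-5))) - 12692) = √((4576/(-67 + 111*(-29/54)) + 8917/((-5 + (2/9 - ⅑*(-5)))²)) - 12692) = √((4576/(-67 + 111*(-29*1/54)) + 8917/((-5 + (2/9 + 5/9))²)) - 12692) = √((4576/(-67 + 111*(-29/54)) + 8917/((-5 + 7/9)²)) - 12692) = √((4576/(-67 - 1073/18) + 8917/((-38/9)²)) - 12692) = √((4576/(-2279/18) + 8917/(1444/81)) - 12692) = √((4576*(-18/2279) + 8917*(81/1444)) - 12692) = √((-82368/2279 + 722277/1444) - 12692) = √(1527129891/3290876 - 12692) = √(-40240668301/3290876) = I*√91708483057979/86602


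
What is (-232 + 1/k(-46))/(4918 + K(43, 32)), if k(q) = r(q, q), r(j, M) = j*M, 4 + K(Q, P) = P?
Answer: -490911/10465736 ≈ -0.046906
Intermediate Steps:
K(Q, P) = -4 + P
r(j, M) = M*j
k(q) = q² (k(q) = q*q = q²)
(-232 + 1/k(-46))/(4918 + K(43, 32)) = (-232 + 1/((-46)²))/(4918 + (-4 + 32)) = (-232 + 1/2116)/(4918 + 28) = (-232 + 1/2116)/4946 = -490911/2116*1/4946 = -490911/10465736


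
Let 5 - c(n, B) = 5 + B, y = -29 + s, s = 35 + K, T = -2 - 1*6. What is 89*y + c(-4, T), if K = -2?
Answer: 364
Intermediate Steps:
T = -8 (T = -2 - 6 = -8)
s = 33 (s = 35 - 2 = 33)
y = 4 (y = -29 + 33 = 4)
c(n, B) = -B (c(n, B) = 5 - (5 + B) = 5 + (-5 - B) = -B)
89*y + c(-4, T) = 89*4 - 1*(-8) = 356 + 8 = 364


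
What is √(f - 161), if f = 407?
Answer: √246 ≈ 15.684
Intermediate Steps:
√(f - 161) = √(407 - 161) = √246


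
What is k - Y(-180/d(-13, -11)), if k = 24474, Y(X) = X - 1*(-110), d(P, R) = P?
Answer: 316552/13 ≈ 24350.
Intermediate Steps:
Y(X) = 110 + X (Y(X) = X + 110 = 110 + X)
k - Y(-180/d(-13, -11)) = 24474 - (110 - 180/(-13)) = 24474 - (110 - 180*(-1/13)) = 24474 - (110 + 180/13) = 24474 - 1*1610/13 = 24474 - 1610/13 = 316552/13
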